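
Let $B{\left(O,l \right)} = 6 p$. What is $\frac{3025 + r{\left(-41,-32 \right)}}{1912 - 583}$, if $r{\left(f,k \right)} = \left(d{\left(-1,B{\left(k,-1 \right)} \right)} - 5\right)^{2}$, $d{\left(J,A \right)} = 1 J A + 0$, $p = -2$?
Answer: $\frac{3074}{1329} \approx 2.313$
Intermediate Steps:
$B{\left(O,l \right)} = -12$ ($B{\left(O,l \right)} = 6 \left(-2\right) = -12$)
$d{\left(J,A \right)} = A J$ ($d{\left(J,A \right)} = J A + 0 = A J + 0 = A J$)
$r{\left(f,k \right)} = 49$ ($r{\left(f,k \right)} = \left(\left(-12\right) \left(-1\right) - 5\right)^{2} = \left(12 - 5\right)^{2} = 7^{2} = 49$)
$\frac{3025 + r{\left(-41,-32 \right)}}{1912 - 583} = \frac{3025 + 49}{1912 - 583} = \frac{3074}{1329}$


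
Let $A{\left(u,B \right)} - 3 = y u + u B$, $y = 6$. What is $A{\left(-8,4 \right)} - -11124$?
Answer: $11047$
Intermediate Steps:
$A{\left(u,B \right)} = 3 + 6 u + B u$ ($A{\left(u,B \right)} = 3 + \left(6 u + u B\right) = 3 + \left(6 u + B u\right) = 3 + 6 u + B u$)
$A{\left(-8,4 \right)} - -11124 = \left(3 + 6 \left(-8\right) + 4 \left(-8\right)\right) - -11124 = \left(3 - 48 - 32\right) + 11124 = -77 + 11124 = 11047$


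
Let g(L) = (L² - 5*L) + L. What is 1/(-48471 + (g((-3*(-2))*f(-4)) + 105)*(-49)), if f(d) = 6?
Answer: -1/110064 ≈ -9.0856e-6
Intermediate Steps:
g(L) = L² - 4*L
1/(-48471 + (g((-3*(-2))*f(-4)) + 105)*(-49)) = 1/(-48471 + ((-3*(-2)*6)*(-4 - 3*(-2)*6) + 105)*(-49)) = 1/(-48471 + ((6*6)*(-4 + 6*6) + 105)*(-49)) = 1/(-48471 + (36*(-4 + 36) + 105)*(-49)) = 1/(-48471 + (36*32 + 105)*(-49)) = 1/(-48471 + (1152 + 105)*(-49)) = 1/(-48471 + 1257*(-49)) = 1/(-48471 - 61593) = 1/(-110064) = -1/110064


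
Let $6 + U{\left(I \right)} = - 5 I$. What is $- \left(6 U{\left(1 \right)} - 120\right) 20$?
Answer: $3720$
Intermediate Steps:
$U{\left(I \right)} = -6 - 5 I$
$- \left(6 U{\left(1 \right)} - 120\right) 20 = - \left(6 \left(-6 - 5\right) - 120\right) 20 = - \left(6 \left(-11\right) - 120\right) 20 = - \left(-66 - 120\right) 20 = - \left(-186\right) 20 = \left(-1\right) \left(-3720\right) = 3720$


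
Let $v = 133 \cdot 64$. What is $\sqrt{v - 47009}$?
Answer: $i \sqrt{38497} \approx 196.21 i$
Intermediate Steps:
$v = 8512$
$\sqrt{v - 47009} = \sqrt{8512 - 47009} = \sqrt{-38497} = i \sqrt{38497}$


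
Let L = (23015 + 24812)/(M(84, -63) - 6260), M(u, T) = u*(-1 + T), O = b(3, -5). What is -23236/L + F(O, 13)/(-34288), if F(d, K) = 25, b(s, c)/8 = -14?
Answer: 9270585807973/1639892176 ≈ 5653.2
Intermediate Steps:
b(s, c) = -112 (b(s, c) = 8*(-14) = -112)
O = -112
L = -47827/11636 (L = (23015 + 24812)/(84*(-1 - 63) - 6260) = 47827/(84*(-64) - 6260) = 47827/(-5376 - 6260) = 47827/(-11636) = 47827*(-1/11636) = -47827/11636 ≈ -4.1103)
-23236/L + F(O, 13)/(-34288) = -23236/(-47827/11636) + 25/(-34288) = -23236*(-11636/47827) + 25*(-1/34288) = 270374096/47827 - 25/34288 = 9270585807973/1639892176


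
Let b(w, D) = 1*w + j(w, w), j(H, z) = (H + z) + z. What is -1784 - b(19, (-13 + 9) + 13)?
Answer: -1860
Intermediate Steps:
j(H, z) = H + 2*z
b(w, D) = 4*w (b(w, D) = 1*w + (w + 2*w) = w + 3*w = 4*w)
-1784 - b(19, (-13 + 9) + 13) = -1784 - 4*19 = -1784 - 1*76 = -1784 - 76 = -1860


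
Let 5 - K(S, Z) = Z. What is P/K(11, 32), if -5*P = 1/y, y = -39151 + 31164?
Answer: -1/1078245 ≈ -9.2743e-7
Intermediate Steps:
y = -7987
K(S, Z) = 5 - Z
P = 1/39935 (P = -1/5/(-7987) = -1/5*(-1/7987) = 1/39935 ≈ 2.5041e-5)
P/K(11, 32) = 1/(39935*(5 - 1*32)) = 1/(39935*(5 - 32)) = (1/39935)/(-27) = (1/39935)*(-1/27) = -1/1078245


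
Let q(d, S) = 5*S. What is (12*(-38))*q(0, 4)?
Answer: -9120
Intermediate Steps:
(12*(-38))*q(0, 4) = (12*(-38))*(5*4) = -456*20 = -9120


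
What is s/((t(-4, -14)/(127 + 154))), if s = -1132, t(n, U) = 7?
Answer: -318092/7 ≈ -45442.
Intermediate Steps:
s/((t(-4, -14)/(127 + 154))) = -1132/(7/(127 + 154)) = -1132/(7/281) = -1132/(7*(1/281)) = -1132/7/281 = -1132*281/7 = -318092/7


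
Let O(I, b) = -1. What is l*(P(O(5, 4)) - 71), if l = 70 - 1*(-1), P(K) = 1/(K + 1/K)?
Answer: -10153/2 ≈ -5076.5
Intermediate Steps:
l = 71 (l = 70 + 1 = 71)
l*(P(O(5, 4)) - 71) = 71*(-1/(1 + (-1)**2) - 71) = 71*(-1/(1 + 1) - 71) = 71*(-1/2 - 71) = 71*(-143/2) = -10153/2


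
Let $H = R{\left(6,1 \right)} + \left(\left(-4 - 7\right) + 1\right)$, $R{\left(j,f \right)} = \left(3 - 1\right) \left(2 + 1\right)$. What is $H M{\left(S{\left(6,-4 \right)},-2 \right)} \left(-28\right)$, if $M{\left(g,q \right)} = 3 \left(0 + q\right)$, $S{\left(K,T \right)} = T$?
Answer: $-672$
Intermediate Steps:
$R{\left(j,f \right)} = 6$ ($R{\left(j,f \right)} = 2 \cdot 3 = 6$)
$M{\left(g,q \right)} = 3 q$
$H = -4$ ($H = 6 + \left(\left(-4 - 7\right) + 1\right) = 6 + \left(-11 + 1\right) = 6 - 10 = -4$)
$H M{\left(S{\left(6,-4 \right)},-2 \right)} \left(-28\right) = - 4 \cdot 3 \left(-2\right) \left(-28\right) = \left(-4\right) \left(-6\right) \left(-28\right) = 24 \left(-28\right) = -672$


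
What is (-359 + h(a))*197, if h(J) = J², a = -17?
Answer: -13790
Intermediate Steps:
(-359 + h(a))*197 = (-359 + (-17)²)*197 = (-359 + 289)*197 = -70*197 = -13790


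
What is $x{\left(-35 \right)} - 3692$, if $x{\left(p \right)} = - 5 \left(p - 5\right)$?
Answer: $-3492$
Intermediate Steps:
$x{\left(p \right)} = 25 - 5 p$ ($x{\left(p \right)} = - 5 \left(p - 5\right) = - 5 \left(-5 + p\right) = 25 - 5 p$)
$x{\left(-35 \right)} - 3692 = \left(25 - -175\right) - 3692 = \left(25 + 175\right) - 3692 = 200 - 3692 = -3492$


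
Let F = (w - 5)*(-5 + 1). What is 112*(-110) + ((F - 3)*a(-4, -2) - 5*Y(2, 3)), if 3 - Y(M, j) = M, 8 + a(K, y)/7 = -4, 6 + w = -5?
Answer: -17449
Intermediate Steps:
w = -11 (w = -6 - 5 = -11)
a(K, y) = -84 (a(K, y) = -56 + 7*(-4) = -56 - 28 = -84)
F = 64 (F = (-11 - 5)*(-5 + 1) = -16*(-4) = 64)
Y(M, j) = 3 - M
112*(-110) + ((F - 3)*a(-4, -2) - 5*Y(2, 3)) = 112*(-110) + ((64 - 3)*(-84) - 5*(3 - 1*2)) = -12320 + (61*(-84) - 5*(3 - 2)) = -12320 + (-5124 - 5*1) = -12320 + (-5124 - 5) = -12320 - 5129 = -17449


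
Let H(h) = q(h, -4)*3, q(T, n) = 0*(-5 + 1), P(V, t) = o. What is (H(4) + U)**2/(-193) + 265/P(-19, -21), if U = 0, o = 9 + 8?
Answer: 265/17 ≈ 15.588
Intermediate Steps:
o = 17
P(V, t) = 17
q(T, n) = 0 (q(T, n) = 0*(-4) = 0)
H(h) = 0 (H(h) = 0*3 = 0)
(H(4) + U)**2/(-193) + 265/P(-19, -21) = (0 + 0)**2/(-193) + 265/17 = 0**2*(-1/193) + 265*(1/17) = 0*(-1/193) + 265/17 = 0 + 265/17 = 265/17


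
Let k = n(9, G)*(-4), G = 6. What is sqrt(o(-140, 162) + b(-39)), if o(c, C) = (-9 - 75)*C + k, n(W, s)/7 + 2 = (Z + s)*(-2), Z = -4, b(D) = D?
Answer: I*sqrt(13479) ≈ 116.1*I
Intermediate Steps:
n(W, s) = 42 - 14*s (n(W, s) = -14 + 7*((-4 + s)*(-2)) = -14 + 7*(8 - 2*s) = -14 + (56 - 14*s) = 42 - 14*s)
k = 168 (k = (42 - 14*6)*(-4) = (42 - 84)*(-4) = -42*(-4) = 168)
o(c, C) = 168 - 84*C (o(c, C) = (-9 - 75)*C + 168 = -84*C + 168 = 168 - 84*C)
sqrt(o(-140, 162) + b(-39)) = sqrt((168 - 84*162) - 39) = sqrt((168 - 13608) - 39) = sqrt(-13440 - 39) = sqrt(-13479) = I*sqrt(13479)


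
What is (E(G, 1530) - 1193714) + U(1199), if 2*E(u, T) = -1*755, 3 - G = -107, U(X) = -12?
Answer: -2388207/2 ≈ -1.1941e+6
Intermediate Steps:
G = 110 (G = 3 - 1*(-107) = 3 + 107 = 110)
E(u, T) = -755/2 (E(u, T) = (-1*755)/2 = (½)*(-755) = -755/2)
(E(G, 1530) - 1193714) + U(1199) = (-755/2 - 1193714) - 12 = -2388183/2 - 12 = -2388207/2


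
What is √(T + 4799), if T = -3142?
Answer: √1657 ≈ 40.706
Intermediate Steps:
√(T + 4799) = √(-3142 + 4799) = √1657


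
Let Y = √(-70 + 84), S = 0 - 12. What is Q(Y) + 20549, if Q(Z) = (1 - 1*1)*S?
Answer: 20549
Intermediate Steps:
S = -12
Y = √14 ≈ 3.7417
Q(Z) = 0 (Q(Z) = (1 - 1*1)*(-12) = (1 - 1)*(-12) = 0*(-12) = 0)
Q(Y) + 20549 = 0 + 20549 = 20549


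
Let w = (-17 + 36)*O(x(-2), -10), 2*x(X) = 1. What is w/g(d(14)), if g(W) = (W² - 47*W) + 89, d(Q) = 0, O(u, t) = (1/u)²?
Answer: 76/89 ≈ 0.85393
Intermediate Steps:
x(X) = ½ (x(X) = (½)*1 = ½)
O(u, t) = u⁻²
w = 76 (w = (-17 + 36)/2⁻² = 19*4 = 76)
g(W) = 89 + W² - 47*W
w/g(d(14)) = 76/(89 + 0² - 47*0) = 76/(89 + 0 + 0) = 76/89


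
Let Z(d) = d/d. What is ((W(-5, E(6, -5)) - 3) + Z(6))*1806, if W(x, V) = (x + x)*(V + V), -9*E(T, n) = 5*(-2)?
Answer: -131236/3 ≈ -43745.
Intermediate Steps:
E(T, n) = 10/9 (E(T, n) = -5*(-2)/9 = -⅑*(-10) = 10/9)
W(x, V) = 4*V*x (W(x, V) = (2*x)*(2*V) = 4*V*x)
Z(d) = 1
((W(-5, E(6, -5)) - 3) + Z(6))*1806 = ((4*(10/9)*(-5) - 3) + 1)*1806 = ((-200/9 - 3) + 1)*1806 = (-227/9 + 1)*1806 = -218/9*1806 = -131236/3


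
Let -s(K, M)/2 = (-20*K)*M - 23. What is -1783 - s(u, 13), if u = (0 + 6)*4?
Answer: -14309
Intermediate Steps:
u = 24 (u = 6*4 = 24)
s(K, M) = 46 + 40*K*M (s(K, M) = -2*((-20*K)*M - 23) = -2*(-20*K*M - 23) = -2*(-23 - 20*K*M) = 46 + 40*K*M)
-1783 - s(u, 13) = -1783 - (46 + 40*24*13) = -1783 - (46 + 12480) = -1783 - 1*12526 = -1783 - 12526 = -14309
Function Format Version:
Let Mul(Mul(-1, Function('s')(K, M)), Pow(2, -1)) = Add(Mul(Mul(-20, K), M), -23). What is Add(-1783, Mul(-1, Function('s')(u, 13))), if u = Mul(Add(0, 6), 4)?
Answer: -14309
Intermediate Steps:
u = 24 (u = Mul(6, 4) = 24)
Function('s')(K, M) = Add(46, Mul(40, K, M)) (Function('s')(K, M) = Mul(-2, Add(Mul(Mul(-20, K), M), -23)) = Mul(-2, Add(Mul(-20, K, M), -23)) = Mul(-2, Add(-23, Mul(-20, K, M))) = Add(46, Mul(40, K, M)))
Add(-1783, Mul(-1, Function('s')(u, 13))) = Add(-1783, Mul(-1, Add(46, Mul(40, 24, 13)))) = Add(-1783, Mul(-1, Add(46, 12480))) = Add(-1783, Mul(-1, 12526)) = Add(-1783, -12526) = -14309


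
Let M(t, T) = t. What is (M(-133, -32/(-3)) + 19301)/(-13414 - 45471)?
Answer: -19168/58885 ≈ -0.32552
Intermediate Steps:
(M(-133, -32/(-3)) + 19301)/(-13414 - 45471) = (-133 + 19301)/(-13414 - 45471) = 19168/(-58885) = 19168*(-1/58885) = -19168/58885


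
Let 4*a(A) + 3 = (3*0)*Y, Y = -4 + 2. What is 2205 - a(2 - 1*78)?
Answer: 8823/4 ≈ 2205.8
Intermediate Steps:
Y = -2
a(A) = -¾ (a(A) = -¾ + ((3*0)*(-2))/4 = -¾ + (0*(-2))/4 = -¾ + (¼)*0 = -¾ + 0 = -¾)
2205 - a(2 - 1*78) = 2205 - 1*(-¾) = 2205 + ¾ = 8823/4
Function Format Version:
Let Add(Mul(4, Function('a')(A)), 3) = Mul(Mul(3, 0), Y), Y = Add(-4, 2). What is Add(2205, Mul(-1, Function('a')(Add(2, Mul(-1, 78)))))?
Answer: Rational(8823, 4) ≈ 2205.8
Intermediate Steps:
Y = -2
Function('a')(A) = Rational(-3, 4) (Function('a')(A) = Add(Rational(-3, 4), Mul(Rational(1, 4), Mul(Mul(3, 0), -2))) = Add(Rational(-3, 4), Mul(Rational(1, 4), Mul(0, -2))) = Add(Rational(-3, 4), Mul(Rational(1, 4), 0)) = Add(Rational(-3, 4), 0) = Rational(-3, 4))
Add(2205, Mul(-1, Function('a')(Add(2, Mul(-1, 78))))) = Add(2205, Mul(-1, Rational(-3, 4))) = Add(2205, Rational(3, 4)) = Rational(8823, 4)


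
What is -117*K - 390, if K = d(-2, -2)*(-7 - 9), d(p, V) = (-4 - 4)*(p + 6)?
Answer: -60294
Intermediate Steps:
d(p, V) = -48 - 8*p (d(p, V) = -8*(6 + p) = -48 - 8*p)
K = 512 (K = (-48 - 8*(-2))*(-7 - 9) = (-48 + 16)*(-16) = -32*(-16) = 512)
-117*K - 390 = -117*512 - 390 = -59904 - 390 = -60294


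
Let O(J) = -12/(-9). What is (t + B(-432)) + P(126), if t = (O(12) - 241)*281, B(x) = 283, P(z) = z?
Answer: -200812/3 ≈ -66937.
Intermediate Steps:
O(J) = 4/3 (O(J) = -12*(-⅑) = 4/3)
t = -202039/3 (t = (4/3 - 241)*281 = -719/3*281 = -202039/3 ≈ -67346.)
(t + B(-432)) + P(126) = (-202039/3 + 283) + 126 = -201190/3 + 126 = -200812/3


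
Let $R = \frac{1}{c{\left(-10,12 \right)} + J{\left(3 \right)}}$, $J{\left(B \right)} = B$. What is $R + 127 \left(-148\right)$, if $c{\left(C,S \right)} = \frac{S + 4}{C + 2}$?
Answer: $-18795$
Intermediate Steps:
$c{\left(C,S \right)} = \frac{4 + S}{2 + C}$
$R = 1$ ($R = \frac{1}{\frac{4 + 12}{2 - 10} + 3} = \frac{1}{\frac{1}{-8} \cdot 16 + 3} = \frac{1}{\left(- \frac{1}{8}\right) 16 + 3} = \frac{1}{-2 + 3} = 1^{-1} = 1$)
$R + 127 \left(-148\right) = 1 + 127 \left(-148\right) = 1 - 18796 = -18795$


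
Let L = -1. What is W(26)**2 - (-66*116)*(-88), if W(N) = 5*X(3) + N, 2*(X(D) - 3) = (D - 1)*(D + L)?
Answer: -671127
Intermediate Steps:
X(D) = 3 + (-1 + D)**2/2 (X(D) = 3 + ((D - 1)*(D - 1))/2 = 3 + ((-1 + D)*(-1 + D))/2 = 3 + (-1 + D)**2/2)
W(N) = 25 + N (W(N) = 5*(7/2 + (1/2)*3**2 - 1*3) + N = 5*(7/2 + (1/2)*9 - 3) + N = 5*(7/2 + 9/2 - 3) + N = 5*5 + N = 25 + N)
W(26)**2 - (-66*116)*(-88) = (25 + 26)**2 - (-66*116)*(-88) = 51**2 - (-7656)*(-88) = 2601 - 1*673728 = 2601 - 673728 = -671127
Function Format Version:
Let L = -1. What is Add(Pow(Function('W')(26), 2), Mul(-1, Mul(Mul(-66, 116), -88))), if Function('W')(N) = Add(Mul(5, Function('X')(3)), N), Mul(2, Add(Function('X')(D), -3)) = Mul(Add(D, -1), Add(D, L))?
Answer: -671127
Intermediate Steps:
Function('X')(D) = Add(3, Mul(Rational(1, 2), Pow(Add(-1, D), 2))) (Function('X')(D) = Add(3, Mul(Rational(1, 2), Mul(Add(D, -1), Add(D, -1)))) = Add(3, Mul(Rational(1, 2), Mul(Add(-1, D), Add(-1, D)))) = Add(3, Mul(Rational(1, 2), Pow(Add(-1, D), 2))))
Function('W')(N) = Add(25, N) (Function('W')(N) = Add(Mul(5, Add(Rational(7, 2), Mul(Rational(1, 2), Pow(3, 2)), Mul(-1, 3))), N) = Add(Mul(5, Add(Rational(7, 2), Mul(Rational(1, 2), 9), -3)), N) = Add(Mul(5, Add(Rational(7, 2), Rational(9, 2), -3)), N) = Add(Mul(5, 5), N) = Add(25, N))
Add(Pow(Function('W')(26), 2), Mul(-1, Mul(Mul(-66, 116), -88))) = Add(Pow(Add(25, 26), 2), Mul(-1, Mul(Mul(-66, 116), -88))) = Add(Pow(51, 2), Mul(-1, Mul(-7656, -88))) = Add(2601, Mul(-1, 673728)) = Add(2601, -673728) = -671127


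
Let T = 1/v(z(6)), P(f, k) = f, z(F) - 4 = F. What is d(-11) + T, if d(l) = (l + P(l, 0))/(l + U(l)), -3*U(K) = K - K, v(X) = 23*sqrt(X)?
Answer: 2 + sqrt(10)/230 ≈ 2.0137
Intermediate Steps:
z(F) = 4 + F
U(K) = 0 (U(K) = -(K - K)/3 = -1/3*0 = 0)
T = sqrt(10)/230 (T = 1/(23*sqrt(4 + 6)) = 1/(23*sqrt(10)) = sqrt(10)/230 ≈ 0.013749)
d(l) = 2 (d(l) = (l + l)/(l + 0) = (2*l)/l = 2)
d(-11) + T = 2 + sqrt(10)/230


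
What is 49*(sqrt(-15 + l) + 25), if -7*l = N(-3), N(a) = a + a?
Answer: 1225 + 21*I*sqrt(77) ≈ 1225.0 + 184.27*I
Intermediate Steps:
N(a) = 2*a
l = 6/7 (l = -2*(-3)/7 = -1/7*(-6) = 6/7 ≈ 0.85714)
49*(sqrt(-15 + l) + 25) = 49*(sqrt(-15 + 6/7) + 25) = 49*(sqrt(-99/7) + 25) = 49*(3*I*sqrt(77)/7 + 25) = 49*(25 + 3*I*sqrt(77)/7) = 1225 + 21*I*sqrt(77)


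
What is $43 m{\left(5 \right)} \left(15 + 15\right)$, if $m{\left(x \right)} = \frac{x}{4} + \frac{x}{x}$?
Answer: $\frac{5805}{2} \approx 2902.5$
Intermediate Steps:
$m{\left(x \right)} = 1 + \frac{x}{4}$ ($m{\left(x \right)} = x \frac{1}{4} + 1 = \frac{x}{4} + 1 = 1 + \frac{x}{4}$)
$43 m{\left(5 \right)} \left(15 + 15\right) = 43 \left(1 + \frac{1}{4} \cdot 5\right) \left(15 + 15\right) = 43 \left(1 + \frac{5}{4}\right) 30 = 43 \cdot \frac{9}{4} \cdot 30 = \frac{387}{4} \cdot 30 = \frac{5805}{2}$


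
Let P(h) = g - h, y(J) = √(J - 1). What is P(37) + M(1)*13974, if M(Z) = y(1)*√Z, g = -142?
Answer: -179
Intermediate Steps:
y(J) = √(-1 + J)
M(Z) = 0 (M(Z) = √(-1 + 1)*√Z = √0*√Z = 0*√Z = 0)
P(h) = -142 - h
P(37) + M(1)*13974 = (-142 - 1*37) + 0*13974 = (-142 - 37) + 0 = -179 + 0 = -179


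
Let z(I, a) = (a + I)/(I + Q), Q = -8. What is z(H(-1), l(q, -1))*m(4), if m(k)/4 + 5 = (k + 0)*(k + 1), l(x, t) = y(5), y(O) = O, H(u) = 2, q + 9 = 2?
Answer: -70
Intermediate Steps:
q = -7 (q = -9 + 2 = -7)
l(x, t) = 5
z(I, a) = (I + a)/(-8 + I) (z(I, a) = (a + I)/(I - 8) = (I + a)/(-8 + I))
m(k) = -20 + 4*k*(1 + k) (m(k) = -20 + 4*((k + 0)*(k + 1)) = -20 + 4*(k*(1 + k)) = -20 + 4*k*(1 + k))
z(H(-1), l(q, -1))*m(4) = ((2 + 5)/(-8 + 2))*(-20 + 4*4 + 4*4**2) = (7/(-6))*(-20 + 16 + 4*16) = (-1/6*7)*(-20 + 16 + 64) = -7/6*60 = -70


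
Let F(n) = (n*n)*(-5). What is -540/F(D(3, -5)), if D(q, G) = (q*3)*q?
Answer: 4/27 ≈ 0.14815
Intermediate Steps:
D(q, G) = 3*q² (D(q, G) = (3*q)*q = 3*q²)
F(n) = -5*n² (F(n) = n²*(-5) = -5*n²)
-540/F(D(3, -5)) = -540/((-5*(3*3²)²)) = -540/((-5*(3*9)²)) = -540/((-5*27²)) = -540/((-5*729)) = -540/(-3645) = -540*(-1/3645) = 4/27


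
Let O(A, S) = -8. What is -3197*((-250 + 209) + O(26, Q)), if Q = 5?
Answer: 156653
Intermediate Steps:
-3197*((-250 + 209) + O(26, Q)) = -3197*((-250 + 209) - 8) = -3197*(-41 - 8) = -3197*(-49) = 156653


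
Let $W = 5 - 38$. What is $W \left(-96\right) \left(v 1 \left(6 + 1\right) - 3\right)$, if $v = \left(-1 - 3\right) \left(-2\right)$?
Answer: $167904$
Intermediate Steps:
$W = -33$ ($W = 5 - 38 = -33$)
$v = 8$ ($v = \left(-4\right) \left(-2\right) = 8$)
$W \left(-96\right) \left(v 1 \left(6 + 1\right) - 3\right) = \left(-33\right) \left(-96\right) \left(8 \cdot 1 \left(6 + 1\right) - 3\right) = 3168 \left(8 \cdot 1 \cdot 7 - 3\right) = 3168 \left(8 \cdot 7 - 3\right) = 3168 \left(56 - 3\right) = 3168 \cdot 53 = 167904$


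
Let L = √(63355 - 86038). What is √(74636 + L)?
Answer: √(74636 + I*√22683) ≈ 273.2 + 0.276*I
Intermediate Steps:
L = I*√22683 (L = √(-22683) = I*√22683 ≈ 150.61*I)
√(74636 + L) = √(74636 + I*√22683)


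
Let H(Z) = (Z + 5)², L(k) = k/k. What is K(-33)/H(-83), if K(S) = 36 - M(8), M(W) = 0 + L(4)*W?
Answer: 7/1521 ≈ 0.0046022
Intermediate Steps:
L(k) = 1
H(Z) = (5 + Z)²
M(W) = W (M(W) = 0 + 1*W = 0 + W = W)
K(S) = 28 (K(S) = 36 - 1*8 = 36 - 8 = 28)
K(-33)/H(-83) = 28/((5 - 83)²) = 28/((-78)²) = 28/6084 = 28*(1/6084) = 7/1521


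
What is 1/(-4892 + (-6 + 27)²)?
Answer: -1/4451 ≈ -0.00022467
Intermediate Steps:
1/(-4892 + (-6 + 27)²) = 1/(-4892 + 21²) = 1/(-4892 + 441) = 1/(-4451) = -1/4451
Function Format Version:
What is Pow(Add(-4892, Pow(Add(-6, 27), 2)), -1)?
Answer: Rational(-1, 4451) ≈ -0.00022467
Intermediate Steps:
Pow(Add(-4892, Pow(Add(-6, 27), 2)), -1) = Pow(Add(-4892, Pow(21, 2)), -1) = Pow(Add(-4892, 441), -1) = Pow(-4451, -1) = Rational(-1, 4451)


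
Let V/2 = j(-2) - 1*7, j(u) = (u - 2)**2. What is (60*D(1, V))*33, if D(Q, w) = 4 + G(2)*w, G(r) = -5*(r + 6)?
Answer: -1417680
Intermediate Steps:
j(u) = (-2 + u)**2
G(r) = -30 - 5*r (G(r) = -5*(6 + r) = -30 - 5*r)
V = 18 (V = 2*((-2 - 2)**2 - 1*7) = 2*((-4)**2 - 7) = 2*(16 - 7) = 2*9 = 18)
D(Q, w) = 4 - 40*w (D(Q, w) = 4 + (-30 - 5*2)*w = 4 + (-30 - 10)*w = 4 - 40*w)
(60*D(1, V))*33 = (60*(4 - 40*18))*33 = (60*(4 - 720))*33 = (60*(-716))*33 = -42960*33 = -1417680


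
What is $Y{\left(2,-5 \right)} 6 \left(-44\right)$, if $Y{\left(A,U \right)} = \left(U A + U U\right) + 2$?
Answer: $-4488$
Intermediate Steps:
$Y{\left(A,U \right)} = 2 + U^{2} + A U$ ($Y{\left(A,U \right)} = \left(A U + U^{2}\right) + 2 = \left(U^{2} + A U\right) + 2 = 2 + U^{2} + A U$)
$Y{\left(2,-5 \right)} 6 \left(-44\right) = \left(2 + \left(-5\right)^{2} + 2 \left(-5\right)\right) 6 \left(-44\right) = \left(2 + 25 - 10\right) 6 \left(-44\right) = 17 \cdot 6 \left(-44\right) = 102 \left(-44\right) = -4488$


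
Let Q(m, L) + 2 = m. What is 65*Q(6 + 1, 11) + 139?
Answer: 464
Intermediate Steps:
Q(m, L) = -2 + m
65*Q(6 + 1, 11) + 139 = 65*(-2 + (6 + 1)) + 139 = 65*(-2 + 7) + 139 = 65*5 + 139 = 325 + 139 = 464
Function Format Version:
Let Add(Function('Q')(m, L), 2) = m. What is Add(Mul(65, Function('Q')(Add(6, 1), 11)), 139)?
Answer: 464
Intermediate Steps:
Function('Q')(m, L) = Add(-2, m)
Add(Mul(65, Function('Q')(Add(6, 1), 11)), 139) = Add(Mul(65, Add(-2, Add(6, 1))), 139) = Add(Mul(65, Add(-2, 7)), 139) = Add(Mul(65, 5), 139) = Add(325, 139) = 464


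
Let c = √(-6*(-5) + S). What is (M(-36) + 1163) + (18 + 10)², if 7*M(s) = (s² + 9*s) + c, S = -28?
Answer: 14601/7 + √2/7 ≈ 2086.1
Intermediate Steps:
c = √2 (c = √(-6*(-5) - 28) = √(30 - 28) = √2 ≈ 1.4142)
M(s) = √2/7 + s²/7 + 9*s/7 (M(s) = ((s² + 9*s) + √2)/7 = (√2 + s² + 9*s)/7 = √2/7 + s²/7 + 9*s/7)
(M(-36) + 1163) + (18 + 10)² = ((√2/7 + (⅐)*(-36)² + (9/7)*(-36)) + 1163) + (18 + 10)² = ((√2/7 + (⅐)*1296 - 324/7) + 1163) + 28² = ((√2/7 + 1296/7 - 324/7) + 1163) + 784 = ((972/7 + √2/7) + 1163) + 784 = (9113/7 + √2/7) + 784 = 14601/7 + √2/7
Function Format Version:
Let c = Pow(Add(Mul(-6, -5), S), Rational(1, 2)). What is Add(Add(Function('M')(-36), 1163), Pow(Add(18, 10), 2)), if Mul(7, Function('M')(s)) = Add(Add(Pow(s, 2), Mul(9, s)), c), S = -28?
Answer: Add(Rational(14601, 7), Mul(Rational(1, 7), Pow(2, Rational(1, 2)))) ≈ 2086.1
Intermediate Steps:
c = Pow(2, Rational(1, 2)) (c = Pow(Add(Mul(-6, -5), -28), Rational(1, 2)) = Pow(Add(30, -28), Rational(1, 2)) = Pow(2, Rational(1, 2)) ≈ 1.4142)
Function('M')(s) = Add(Mul(Rational(1, 7), Pow(2, Rational(1, 2))), Mul(Rational(1, 7), Pow(s, 2)), Mul(Rational(9, 7), s)) (Function('M')(s) = Mul(Rational(1, 7), Add(Add(Pow(s, 2), Mul(9, s)), Pow(2, Rational(1, 2)))) = Mul(Rational(1, 7), Add(Pow(2, Rational(1, 2)), Pow(s, 2), Mul(9, s))) = Add(Mul(Rational(1, 7), Pow(2, Rational(1, 2))), Mul(Rational(1, 7), Pow(s, 2)), Mul(Rational(9, 7), s)))
Add(Add(Function('M')(-36), 1163), Pow(Add(18, 10), 2)) = Add(Add(Add(Mul(Rational(1, 7), Pow(2, Rational(1, 2))), Mul(Rational(1, 7), Pow(-36, 2)), Mul(Rational(9, 7), -36)), 1163), Pow(Add(18, 10), 2)) = Add(Add(Add(Mul(Rational(1, 7), Pow(2, Rational(1, 2))), Mul(Rational(1, 7), 1296), Rational(-324, 7)), 1163), Pow(28, 2)) = Add(Add(Add(Mul(Rational(1, 7), Pow(2, Rational(1, 2))), Rational(1296, 7), Rational(-324, 7)), 1163), 784) = Add(Add(Add(Rational(972, 7), Mul(Rational(1, 7), Pow(2, Rational(1, 2)))), 1163), 784) = Add(Add(Rational(9113, 7), Mul(Rational(1, 7), Pow(2, Rational(1, 2)))), 784) = Add(Rational(14601, 7), Mul(Rational(1, 7), Pow(2, Rational(1, 2))))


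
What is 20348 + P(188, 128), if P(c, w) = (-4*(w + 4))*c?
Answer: -78916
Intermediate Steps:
P(c, w) = c*(-16 - 4*w) (P(c, w) = (-4*(4 + w))*c = (-16 - 4*w)*c = c*(-16 - 4*w))
20348 + P(188, 128) = 20348 - 4*188*(4 + 128) = 20348 - 4*188*132 = 20348 - 99264 = -78916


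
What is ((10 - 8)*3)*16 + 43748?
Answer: 43844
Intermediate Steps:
((10 - 8)*3)*16 + 43748 = (2*3)*16 + 43748 = 6*16 + 43748 = 96 + 43748 = 43844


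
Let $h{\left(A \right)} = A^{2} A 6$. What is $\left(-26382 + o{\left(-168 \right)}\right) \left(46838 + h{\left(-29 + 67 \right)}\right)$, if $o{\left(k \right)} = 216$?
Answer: $-9840247620$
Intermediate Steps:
$h{\left(A \right)} = 6 A^{3}$ ($h{\left(A \right)} = A^{3} \cdot 6 = 6 A^{3}$)
$\left(-26382 + o{\left(-168 \right)}\right) \left(46838 + h{\left(-29 + 67 \right)}\right) = \left(-26382 + 216\right) \left(46838 + 6 \left(-29 + 67\right)^{3}\right) = - 26166 \left(46838 + 6 \cdot 38^{3}\right) = - 26166 \left(46838 + 6 \cdot 54872\right) = - 26166 \left(46838 + 329232\right) = \left(-26166\right) 376070 = -9840247620$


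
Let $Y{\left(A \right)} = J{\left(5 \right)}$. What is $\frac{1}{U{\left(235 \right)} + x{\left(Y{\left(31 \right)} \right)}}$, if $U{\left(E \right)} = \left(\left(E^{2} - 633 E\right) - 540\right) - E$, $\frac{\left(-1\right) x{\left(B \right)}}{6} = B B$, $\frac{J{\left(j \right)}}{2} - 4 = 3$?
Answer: $- \frac{1}{95481} \approx -1.0473 \cdot 10^{-5}$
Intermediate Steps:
$J{\left(j \right)} = 14$ ($J{\left(j \right)} = 8 + 2 \cdot 3 = 8 + 6 = 14$)
$Y{\left(A \right)} = 14$
$x{\left(B \right)} = - 6 B^{2}$ ($x{\left(B \right)} = - 6 B B = - 6 B^{2}$)
$U{\left(E \right)} = -540 + E^{2} - 634 E$ ($U{\left(E \right)} = \left(-540 + E^{2} - 633 E\right) - E = -540 + E^{2} - 634 E$)
$\frac{1}{U{\left(235 \right)} + x{\left(Y{\left(31 \right)} \right)}} = \frac{1}{\left(-540 + 235^{2} - 148990\right) - 6 \cdot 14^{2}} = \frac{1}{\left(-540 + 55225 - 148990\right) - 1176} = \frac{1}{-94305 - 1176} = \frac{1}{-95481} = - \frac{1}{95481}$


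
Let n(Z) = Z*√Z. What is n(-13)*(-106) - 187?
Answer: -187 + 1378*I*√13 ≈ -187.0 + 4968.5*I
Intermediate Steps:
n(Z) = Z^(3/2)
n(-13)*(-106) - 187 = (-13)^(3/2)*(-106) - 187 = -13*I*√13*(-106) - 187 = 1378*I*√13 - 187 = -187 + 1378*I*√13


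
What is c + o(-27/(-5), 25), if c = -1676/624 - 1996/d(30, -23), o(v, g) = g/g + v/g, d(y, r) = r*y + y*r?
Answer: -10549/448500 ≈ -0.023521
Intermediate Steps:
d(y, r) = 2*r*y (d(y, r) = r*y + r*y = 2*r*y)
o(v, g) = 1 + v/g
c = -22237/17940 (c = -1676/624 - 1996/(2*(-23)*30) = -1676*1/624 - 1996/(-1380) = -419/156 - 1996*(-1/1380) = -419/156 + 499/345 = -22237/17940 ≈ -1.2395)
c + o(-27/(-5), 25) = -22237/17940 + (25 - 27/(-5))/25 = -22237/17940 + (25 - 27*(-⅕))/25 = -22237/17940 + (25 + 27/5)/25 = -22237/17940 + (1/25)*(152/5) = -22237/17940 + 152/125 = -10549/448500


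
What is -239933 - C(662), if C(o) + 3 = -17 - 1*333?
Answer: -239580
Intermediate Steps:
C(o) = -353 (C(o) = -3 + (-17 - 1*333) = -3 + (-17 - 333) = -3 - 350 = -353)
-239933 - C(662) = -239933 - 1*(-353) = -239933 + 353 = -239580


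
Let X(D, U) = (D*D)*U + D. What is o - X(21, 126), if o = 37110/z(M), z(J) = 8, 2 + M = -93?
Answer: -203793/4 ≈ -50948.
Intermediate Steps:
M = -95 (M = -2 - 93 = -95)
X(D, U) = D + U*D**2 (X(D, U) = D**2*U + D = U*D**2 + D = D + U*D**2)
o = 18555/4 (o = 37110/8 = 37110*(1/8) = 18555/4 ≈ 4638.8)
o - X(21, 126) = 18555/4 - 21*(1 + 21*126) = 18555/4 - 21*(1 + 2646) = 18555/4 - 21*2647 = 18555/4 - 1*55587 = 18555/4 - 55587 = -203793/4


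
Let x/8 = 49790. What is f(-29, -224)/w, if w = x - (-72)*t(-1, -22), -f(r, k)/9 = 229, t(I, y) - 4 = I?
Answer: -2061/398536 ≈ -0.0051714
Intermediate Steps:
x = 398320 (x = 8*49790 = 398320)
t(I, y) = 4 + I
f(r, k) = -2061 (f(r, k) = -9*229 = -2061)
w = 398536 (w = 398320 - (-72)*(4 - 1) = 398320 - (-72)*3 = 398320 - 1*(-216) = 398320 + 216 = 398536)
f(-29, -224)/w = -2061/398536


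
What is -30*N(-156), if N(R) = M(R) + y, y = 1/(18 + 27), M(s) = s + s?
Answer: 28078/3 ≈ 9359.3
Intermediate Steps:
M(s) = 2*s
y = 1/45 ≈ 0.022222
N(R) = 1/45 + 2*R (N(R) = 2*R + 1/45 = 1/45 + 2*R)
-30*N(-156) = -30*(1/45 + 2*(-156)) = -30*(1/45 - 312) = -30*(-14039/45) = 28078/3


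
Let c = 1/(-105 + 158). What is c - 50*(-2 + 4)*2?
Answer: -10599/53 ≈ -199.98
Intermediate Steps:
c = 1/53 ≈ 0.018868
c - 50*(-2 + 4)*2 = 1/53 - 50*(-2 + 4)*2 = 1/53 - 100*2 = 1/53 - 50*4 = 1/53 - 200 = -10599/53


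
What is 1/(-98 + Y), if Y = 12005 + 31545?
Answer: 1/43452 ≈ 2.3014e-5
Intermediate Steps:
Y = 43550
1/(-98 + Y) = 1/(-98 + 43550) = 1/43452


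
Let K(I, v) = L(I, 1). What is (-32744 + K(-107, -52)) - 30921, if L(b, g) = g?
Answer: -63664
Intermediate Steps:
K(I, v) = 1
(-32744 + K(-107, -52)) - 30921 = (-32744 + 1) - 30921 = -32743 - 30921 = -63664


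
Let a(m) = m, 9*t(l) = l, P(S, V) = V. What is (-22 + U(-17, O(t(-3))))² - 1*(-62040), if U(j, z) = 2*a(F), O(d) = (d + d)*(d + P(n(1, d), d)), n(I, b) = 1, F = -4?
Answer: 62940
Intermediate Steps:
t(l) = l/9
O(d) = 4*d² (O(d) = (d + d)*(d + d) = (2*d)*(2*d) = 4*d²)
U(j, z) = -8 (U(j, z) = 2*(-4) = -8)
(-22 + U(-17, O(t(-3))))² - 1*(-62040) = (-22 - 8)² - 1*(-62040) = (-30)² + 62040 = 900 + 62040 = 62940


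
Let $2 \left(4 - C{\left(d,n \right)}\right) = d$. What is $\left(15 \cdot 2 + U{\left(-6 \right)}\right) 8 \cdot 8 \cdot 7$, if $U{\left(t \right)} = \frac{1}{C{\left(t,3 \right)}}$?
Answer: $13504$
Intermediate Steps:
$C{\left(d,n \right)} = 4 - \frac{d}{2}$
$U{\left(t \right)} = \frac{1}{4 - \frac{t}{2}}$
$\left(15 \cdot 2 + U{\left(-6 \right)}\right) 8 \cdot 8 \cdot 7 = \left(15 \cdot 2 - \frac{2}{-8 - 6}\right) 8 \cdot 8 \cdot 7 = \left(30 - \frac{2}{-14}\right) 64 \cdot 7 = \left(30 - - \frac{1}{7}\right) 448 = \left(30 + \frac{1}{7}\right) 448 = \frac{211}{7} \cdot 448 = 13504$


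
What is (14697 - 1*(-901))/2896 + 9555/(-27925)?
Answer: 40790287/8087080 ≈ 5.0439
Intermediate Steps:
(14697 - 1*(-901))/2896 + 9555/(-27925) = (14697 + 901)*(1/2896) + 9555*(-1/27925) = 15598*(1/2896) - 1911/5585 = 7799/1448 - 1911/5585 = 40790287/8087080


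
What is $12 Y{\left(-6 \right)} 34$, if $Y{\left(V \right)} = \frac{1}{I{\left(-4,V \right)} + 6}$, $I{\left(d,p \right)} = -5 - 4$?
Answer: $-136$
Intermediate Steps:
$I{\left(d,p \right)} = -9$
$Y{\left(V \right)} = - \frac{1}{3}$ ($Y{\left(V \right)} = \frac{1}{-9 + 6} = \frac{1}{-3} = - \frac{1}{3}$)
$12 Y{\left(-6 \right)} 34 = 12 \left(- \frac{1}{3}\right) 34 = \left(-4\right) 34 = -136$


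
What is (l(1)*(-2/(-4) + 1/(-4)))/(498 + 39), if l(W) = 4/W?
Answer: 1/537 ≈ 0.0018622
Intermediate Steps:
l(W) = 4/W
(l(1)*(-2/(-4) + 1/(-4)))/(498 + 39) = ((4/1)*(-2/(-4) + 1/(-4)))/(498 + 39) = ((4*1)*(-2*(-1/4) + 1*(-1/4)))/537 = (4*(1/2 - 1/4))/537 = (4*(1/4))/537 = (1/537)*1 = 1/537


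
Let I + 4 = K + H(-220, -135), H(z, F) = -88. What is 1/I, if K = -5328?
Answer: -1/5420 ≈ -0.00018450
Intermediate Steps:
I = -5420 (I = -4 + (-5328 - 88) = -4 - 5416 = -5420)
1/I = 1/(-5420) = -1/5420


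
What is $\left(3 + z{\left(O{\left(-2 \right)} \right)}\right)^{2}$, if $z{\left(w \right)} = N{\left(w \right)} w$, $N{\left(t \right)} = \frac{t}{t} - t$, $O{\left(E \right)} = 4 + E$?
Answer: $1$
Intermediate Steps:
$N{\left(t \right)} = 1 - t$
$z{\left(w \right)} = w \left(1 - w\right)$ ($z{\left(w \right)} = \left(1 - w\right) w = w \left(1 - w\right)$)
$\left(3 + z{\left(O{\left(-2 \right)} \right)}\right)^{2} = \left(3 + \left(4 - 2\right) \left(1 - \left(4 - 2\right)\right)\right)^{2} = \left(3 + 2 \left(1 - 2\right)\right)^{2} = \left(3 + 2 \left(-1\right)\right)^{2} = \left(3 - 2\right)^{2} = 1^{2} = 1$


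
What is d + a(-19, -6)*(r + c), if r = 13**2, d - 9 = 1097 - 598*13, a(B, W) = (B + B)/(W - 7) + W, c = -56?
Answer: -91204/13 ≈ -7015.7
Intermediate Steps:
a(B, W) = W + 2*B/(-7 + W) (a(B, W) = (2*B)/(-7 + W) + W = 2*B/(-7 + W) + W = W + 2*B/(-7 + W))
d = -6668 (d = 9 + (1097 - 598*13) = 9 + (1097 - 7774) = 9 - 6677 = -6668)
r = 169
d + a(-19, -6)*(r + c) = -6668 + (((-6)**2 - 7*(-6) + 2*(-19))/(-7 - 6))*(169 - 56) = -6668 + ((36 + 42 - 38)/(-13))*113 = -6668 - 1/13*40*113 = -6668 - 40/13*113 = -6668 - 4520/13 = -91204/13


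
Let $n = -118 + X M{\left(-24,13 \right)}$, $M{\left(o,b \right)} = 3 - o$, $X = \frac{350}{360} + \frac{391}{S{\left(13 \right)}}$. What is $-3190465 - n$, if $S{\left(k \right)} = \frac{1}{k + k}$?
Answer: $- \frac{13859421}{4} \approx -3.4649 \cdot 10^{6}$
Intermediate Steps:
$S{\left(k \right)} = \frac{1}{2 k}$
$X = \frac{366011}{36}$ ($X = \frac{350}{360} + \frac{391}{\frac{1}{2} \cdot \frac{1}{13}} = 350 \cdot \frac{1}{360} + \frac{391}{\frac{1}{2} \cdot \frac{1}{13}} = \frac{35}{36} + 391 \frac{1}{\frac{1}{26}} = \frac{35}{36} + 391 \cdot 26 = \frac{35}{36} + 10166 = \frac{366011}{36} \approx 10167.0$)
$n = \frac{1097561}{4}$ ($n = -118 + \frac{366011 \left(3 - -24\right)}{36} = -118 + \frac{366011 \left(3 + 24\right)}{36} = -118 + \frac{366011}{36} \cdot 27 = -118 + \frac{1098033}{4} = \frac{1097561}{4} \approx 2.7439 \cdot 10^{5}$)
$-3190465 - n = -3190465 - \frac{1097561}{4} = - \frac{13859421}{4}$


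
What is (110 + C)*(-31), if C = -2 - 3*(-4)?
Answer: -3720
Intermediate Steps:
C = 10 (C = -2 + 12 = 10)
(110 + C)*(-31) = (110 + 10)*(-31) = 120*(-31) = -3720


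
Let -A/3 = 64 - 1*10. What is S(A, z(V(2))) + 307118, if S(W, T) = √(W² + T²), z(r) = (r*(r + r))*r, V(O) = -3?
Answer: 307118 + 54*√10 ≈ 3.0729e+5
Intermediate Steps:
A = -162 (A = -3*(64 - 1*10) = -3*(64 - 10) = -3*54 = -162)
z(r) = 2*r³ (z(r) = (r*(2*r))*r = (2*r²)*r = 2*r³)
S(W, T) = √(T² + W²)
S(A, z(V(2))) + 307118 = √((2*(-3)³)² + (-162)²) + 307118 = √((2*(-27))² + 26244) + 307118 = √((-54)² + 26244) + 307118 = √(2916 + 26244) + 307118 = √29160 + 307118 = 54*√10 + 307118 = 307118 + 54*√10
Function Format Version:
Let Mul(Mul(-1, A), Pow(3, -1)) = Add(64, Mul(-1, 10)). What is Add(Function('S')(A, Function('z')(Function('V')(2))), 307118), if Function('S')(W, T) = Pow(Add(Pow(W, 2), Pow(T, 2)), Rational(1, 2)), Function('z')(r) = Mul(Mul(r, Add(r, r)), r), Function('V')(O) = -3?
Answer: Add(307118, Mul(54, Pow(10, Rational(1, 2)))) ≈ 3.0729e+5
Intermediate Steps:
A = -162 (A = Mul(-3, Add(64, Mul(-1, 10))) = Mul(-3, Add(64, -10)) = Mul(-3, 54) = -162)
Function('z')(r) = Mul(2, Pow(r, 3)) (Function('z')(r) = Mul(Mul(r, Mul(2, r)), r) = Mul(Mul(2, Pow(r, 2)), r) = Mul(2, Pow(r, 3)))
Function('S')(W, T) = Pow(Add(Pow(T, 2), Pow(W, 2)), Rational(1, 2))
Add(Function('S')(A, Function('z')(Function('V')(2))), 307118) = Add(Pow(Add(Pow(Mul(2, Pow(-3, 3)), 2), Pow(-162, 2)), Rational(1, 2)), 307118) = Add(Pow(Add(Pow(Mul(2, -27), 2), 26244), Rational(1, 2)), 307118) = Add(Pow(Add(Pow(-54, 2), 26244), Rational(1, 2)), 307118) = Add(Pow(Add(2916, 26244), Rational(1, 2)), 307118) = Add(Pow(29160, Rational(1, 2)), 307118) = Add(Mul(54, Pow(10, Rational(1, 2))), 307118) = Add(307118, Mul(54, Pow(10, Rational(1, 2))))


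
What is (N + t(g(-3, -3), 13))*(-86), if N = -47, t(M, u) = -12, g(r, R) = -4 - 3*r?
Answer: 5074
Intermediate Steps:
(N + t(g(-3, -3), 13))*(-86) = (-47 - 12)*(-86) = -59*(-86) = 5074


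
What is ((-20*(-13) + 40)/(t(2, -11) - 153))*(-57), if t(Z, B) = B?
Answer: 4275/41 ≈ 104.27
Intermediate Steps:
((-20*(-13) + 40)/(t(2, -11) - 153))*(-57) = ((-20*(-13) + 40)/(-11 - 153))*(-57) = ((260 + 40)/(-164))*(-57) = (300*(-1/164))*(-57) = -75/41*(-57) = 4275/41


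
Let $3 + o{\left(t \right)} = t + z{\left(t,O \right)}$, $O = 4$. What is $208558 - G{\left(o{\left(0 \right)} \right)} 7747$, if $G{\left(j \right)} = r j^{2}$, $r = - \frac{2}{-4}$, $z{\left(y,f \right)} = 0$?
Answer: $\frac{347393}{2} \approx 1.737 \cdot 10^{5}$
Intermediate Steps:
$r = \frac{1}{2}$ ($r = \left(-2\right) \left(- \frac{1}{4}\right) = \frac{1}{2} \approx 0.5$)
$o{\left(t \right)} = -3 + t$ ($o{\left(t \right)} = -3 + \left(t + 0\right) = -3 + t$)
$G{\left(j \right)} = \frac{j^{2}}{2}$
$208558 - G{\left(o{\left(0 \right)} \right)} 7747 = 208558 - \frac{\left(-3 + 0\right)^{2}}{2} \cdot 7747 = 208558 - \frac{\left(-3\right)^{2}}{2} \cdot 7747 = 208558 - \frac{1}{2} \cdot 9 \cdot 7747 = 208558 - \frac{9}{2} \cdot 7747 = 208558 - \frac{69723}{2} = \frac{347393}{2}$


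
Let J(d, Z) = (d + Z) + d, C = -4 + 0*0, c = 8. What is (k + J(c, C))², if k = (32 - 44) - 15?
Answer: 225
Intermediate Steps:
C = -4 (C = -4 + 0 = -4)
k = -27 (k = -12 - 15 = -27)
J(d, Z) = Z + 2*d (J(d, Z) = (Z + d) + d = Z + 2*d)
(k + J(c, C))² = (-27 + (-4 + 2*8))² = (-27 + (-4 + 16))² = (-27 + 12)² = (-15)² = 225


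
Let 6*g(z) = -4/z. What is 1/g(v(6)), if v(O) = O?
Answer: -9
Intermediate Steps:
g(z) = -2/(3*z) (g(z) = (-4/z)/6 = -2/(3*z))
1/g(v(6)) = 1/(-⅔/6) = 1/(-⅔*⅙) = 1/(-⅑) = -9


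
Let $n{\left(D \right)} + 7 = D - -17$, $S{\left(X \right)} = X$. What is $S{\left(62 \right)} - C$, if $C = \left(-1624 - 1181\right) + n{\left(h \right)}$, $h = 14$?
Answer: $2843$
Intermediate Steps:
$n{\left(D \right)} = 10 + D$ ($n{\left(D \right)} = -7 + \left(D - -17\right) = -7 + \left(D + 17\right) = -7 + \left(17 + D\right) = 10 + D$)
$C = -2781$ ($C = \left(-1624 - 1181\right) + \left(10 + 14\right) = -2805 + 24 = -2781$)
$S{\left(62 \right)} - C = 62 - -2781 = 62 + 2781 = 2843$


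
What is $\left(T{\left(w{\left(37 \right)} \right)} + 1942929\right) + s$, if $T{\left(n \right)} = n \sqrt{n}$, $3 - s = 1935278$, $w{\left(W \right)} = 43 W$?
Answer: $7654 + 1591 \sqrt{1591} \approx 71115.0$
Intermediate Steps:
$s = -1935275$ ($s = 3 - 1935278 = -1935275$)
$T{\left(n \right)} = n^{\frac{3}{2}}$
$\left(T{\left(w{\left(37 \right)} \right)} + 1942929\right) + s = \left(\left(43 \cdot 37\right)^{\frac{3}{2}} + 1942929\right) - 1935275 = \left(1591^{\frac{3}{2}} + 1942929\right) - 1935275 = \left(1591 \sqrt{1591} + 1942929\right) - 1935275 = \left(1942929 + 1591 \sqrt{1591}\right) - 1935275 = 7654 + 1591 \sqrt{1591}$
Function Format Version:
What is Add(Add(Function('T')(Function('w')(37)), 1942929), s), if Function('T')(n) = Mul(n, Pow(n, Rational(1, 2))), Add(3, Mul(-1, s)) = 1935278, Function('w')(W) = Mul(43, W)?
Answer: Add(7654, Mul(1591, Pow(1591, Rational(1, 2)))) ≈ 71115.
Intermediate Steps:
s = -1935275 (s = Add(3, Mul(-1, 1935278)) = Add(3, -1935278) = -1935275)
Function('T')(n) = Pow(n, Rational(3, 2))
Add(Add(Function('T')(Function('w')(37)), 1942929), s) = Add(Add(Pow(Mul(43, 37), Rational(3, 2)), 1942929), -1935275) = Add(Add(Pow(1591, Rational(3, 2)), 1942929), -1935275) = Add(Add(Mul(1591, Pow(1591, Rational(1, 2))), 1942929), -1935275) = Add(Add(1942929, Mul(1591, Pow(1591, Rational(1, 2)))), -1935275) = Add(7654, Mul(1591, Pow(1591, Rational(1, 2))))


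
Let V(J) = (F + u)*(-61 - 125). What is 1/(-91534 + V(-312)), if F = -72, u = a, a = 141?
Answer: -1/104368 ≈ -9.5815e-6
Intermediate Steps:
u = 141
V(J) = -12834 (V(J) = (-72 + 141)*(-61 - 125) = 69*(-186) = -12834)
1/(-91534 + V(-312)) = 1/(-91534 - 12834) = 1/(-104368) = -1/104368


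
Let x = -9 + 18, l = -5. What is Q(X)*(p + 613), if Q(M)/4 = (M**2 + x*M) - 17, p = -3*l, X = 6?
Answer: 183376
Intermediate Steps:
x = 9
p = 15 (p = -3*(-5) = 15)
Q(M) = -68 + 4*M**2 + 36*M (Q(M) = 4*((M**2 + 9*M) - 17) = 4*(-17 + M**2 + 9*M) = -68 + 4*M**2 + 36*M)
Q(X)*(p + 613) = (-68 + 4*6**2 + 36*6)*(15 + 613) = (-68 + 4*36 + 216)*628 = (-68 + 144 + 216)*628 = 292*628 = 183376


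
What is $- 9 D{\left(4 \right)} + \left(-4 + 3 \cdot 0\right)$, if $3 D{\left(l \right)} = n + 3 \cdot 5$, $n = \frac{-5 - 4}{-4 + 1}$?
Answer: $-58$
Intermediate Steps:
$n = 3$ ($n = - \frac{9}{-3} = \left(-9\right) \left(- \frac{1}{3}\right) = 3$)
$D{\left(l \right)} = 6$ ($D{\left(l \right)} = \frac{3 + 3 \cdot 5}{3} = \frac{3 + 15}{3} = \frac{1}{3} \cdot 18 = 6$)
$- 9 D{\left(4 \right)} + \left(-4 + 3 \cdot 0\right) = \left(-9\right) 6 + \left(-4 + 3 \cdot 0\right) = -54 + \left(-4 + 0\right) = -54 - 4 = -58$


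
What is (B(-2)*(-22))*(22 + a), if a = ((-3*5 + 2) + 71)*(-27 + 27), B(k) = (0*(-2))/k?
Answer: 0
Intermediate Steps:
B(k) = 0 (B(k) = 0/k = 0)
a = 0 (a = ((-15 + 2) + 71)*0 = (-13 + 71)*0 = 58*0 = 0)
(B(-2)*(-22))*(22 + a) = (0*(-22))*(22 + 0) = 0*22 = 0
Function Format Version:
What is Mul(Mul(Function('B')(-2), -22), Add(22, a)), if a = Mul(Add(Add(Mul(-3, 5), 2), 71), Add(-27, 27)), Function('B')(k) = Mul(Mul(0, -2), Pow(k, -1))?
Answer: 0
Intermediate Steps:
Function('B')(k) = 0 (Function('B')(k) = Mul(0, Pow(k, -1)) = 0)
a = 0 (a = Mul(Add(Add(-15, 2), 71), 0) = Mul(Add(-13, 71), 0) = Mul(58, 0) = 0)
Mul(Mul(Function('B')(-2), -22), Add(22, a)) = Mul(Mul(0, -22), Add(22, 0)) = Mul(0, 22) = 0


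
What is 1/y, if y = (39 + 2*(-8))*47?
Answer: 1/1081 ≈ 0.00092507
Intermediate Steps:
y = 1081 (y = (39 - 16)*47 = 23*47 = 1081)
1/y = 1/1081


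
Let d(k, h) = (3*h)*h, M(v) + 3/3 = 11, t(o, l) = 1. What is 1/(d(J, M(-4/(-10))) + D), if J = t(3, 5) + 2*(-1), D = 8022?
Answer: 1/8322 ≈ 0.00012016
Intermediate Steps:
M(v) = 10 (M(v) = -1 + 11 = 10)
J = -1 (J = 1 + 2*(-1) = 1 - 2 = -1)
d(k, h) = 3*h**2
1/(d(J, M(-4/(-10))) + D) = 1/(3*10**2 + 8022) = 1/(3*100 + 8022) = 1/(300 + 8022) = 1/8322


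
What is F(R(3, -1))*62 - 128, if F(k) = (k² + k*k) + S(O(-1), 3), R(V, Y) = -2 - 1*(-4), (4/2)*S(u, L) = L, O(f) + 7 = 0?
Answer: 461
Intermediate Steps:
O(f) = -7 (O(f) = -7 + 0 = -7)
S(u, L) = L/2
R(V, Y) = 2 (R(V, Y) = -2 + 4 = 2)
F(k) = 3/2 + 2*k² (F(k) = (k² + k*k) + (½)*3 = (k² + k²) + 3/2 = 2*k² + 3/2 = 3/2 + 2*k²)
F(R(3, -1))*62 - 128 = (3/2 + 2*2²)*62 - 128 = (3/2 + 2*4)*62 - 128 = (3/2 + 8)*62 - 128 = (19/2)*62 - 128 = 589 - 128 = 461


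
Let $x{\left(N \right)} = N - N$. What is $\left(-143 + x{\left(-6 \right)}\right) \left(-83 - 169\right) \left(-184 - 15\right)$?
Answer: $-7171164$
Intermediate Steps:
$x{\left(N \right)} = 0$
$\left(-143 + x{\left(-6 \right)}\right) \left(-83 - 169\right) \left(-184 - 15\right) = \left(-143 + 0\right) \left(-83 - 169\right) \left(-184 - 15\right) = - 143 \left(\left(-252\right) \left(-199\right)\right) = \left(-143\right) 50148 = -7171164$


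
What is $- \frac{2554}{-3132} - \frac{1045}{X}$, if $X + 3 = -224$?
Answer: $\frac{1926349}{355482} \approx 5.419$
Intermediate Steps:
$X = -227$ ($X = -3 - 224 = -227$)
$- \frac{2554}{-3132} - \frac{1045}{X} = - \frac{2554}{-3132} - \frac{1045}{-227} = \left(-2554\right) \left(- \frac{1}{3132}\right) - - \frac{1045}{227} = \frac{1277}{1566} + \frac{1045}{227} = \frac{1926349}{355482}$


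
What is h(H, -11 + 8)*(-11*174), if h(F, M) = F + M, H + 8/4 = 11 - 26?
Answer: 38280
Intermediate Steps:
H = -17 (H = -2 + (11 - 26) = -2 - 15 = -17)
h(H, -11 + 8)*(-11*174) = (-17 + (-11 + 8))*(-11*174) = (-17 - 3)*(-1914) = -20*(-1914) = 38280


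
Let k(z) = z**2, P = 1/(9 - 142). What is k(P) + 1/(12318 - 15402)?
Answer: -14605/54552876 ≈ -0.00026772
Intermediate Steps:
P = -1/133 (P = 1/(-133) = -1/133 ≈ -0.0075188)
k(P) + 1/(12318 - 15402) = (-1/133)**2 + 1/(12318 - 15402) = 1/17689 + 1/(-3084) = 1/17689 - 1/3084 = -14605/54552876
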